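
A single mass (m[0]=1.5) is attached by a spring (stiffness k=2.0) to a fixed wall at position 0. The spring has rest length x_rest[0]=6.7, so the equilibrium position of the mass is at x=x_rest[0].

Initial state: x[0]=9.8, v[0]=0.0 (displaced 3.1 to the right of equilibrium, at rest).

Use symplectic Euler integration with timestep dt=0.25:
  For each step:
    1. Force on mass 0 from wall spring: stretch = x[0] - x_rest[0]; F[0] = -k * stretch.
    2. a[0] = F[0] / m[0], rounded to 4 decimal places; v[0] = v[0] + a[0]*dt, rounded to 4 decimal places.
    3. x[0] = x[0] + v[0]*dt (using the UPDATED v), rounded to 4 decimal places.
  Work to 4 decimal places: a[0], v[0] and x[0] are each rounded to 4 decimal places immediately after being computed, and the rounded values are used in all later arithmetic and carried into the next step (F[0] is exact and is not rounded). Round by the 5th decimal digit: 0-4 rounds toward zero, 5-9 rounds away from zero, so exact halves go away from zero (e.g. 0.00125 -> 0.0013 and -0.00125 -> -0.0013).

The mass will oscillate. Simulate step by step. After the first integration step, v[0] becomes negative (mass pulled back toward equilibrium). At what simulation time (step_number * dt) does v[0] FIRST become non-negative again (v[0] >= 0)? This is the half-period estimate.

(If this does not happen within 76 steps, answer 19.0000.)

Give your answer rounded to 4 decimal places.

Step 0: x=[9.8000] v=[0.0000]
Step 1: x=[9.5417] v=[-1.0333]
Step 2: x=[9.0466] v=[-1.9805]
Step 3: x=[8.3559] v=[-2.7627]
Step 4: x=[7.5272] v=[-3.3147]
Step 5: x=[6.6296] v=[-3.5904]
Step 6: x=[5.7379] v=[-3.5669]
Step 7: x=[4.9264] v=[-3.2462]
Step 8: x=[4.2627] v=[-2.6550]
Step 9: x=[3.8021] v=[-1.8426]
Step 10: x=[3.5830] v=[-0.8766]
Step 11: x=[3.6236] v=[0.1624]
First v>=0 after going negative at step 11, time=2.7500

Answer: 2.7500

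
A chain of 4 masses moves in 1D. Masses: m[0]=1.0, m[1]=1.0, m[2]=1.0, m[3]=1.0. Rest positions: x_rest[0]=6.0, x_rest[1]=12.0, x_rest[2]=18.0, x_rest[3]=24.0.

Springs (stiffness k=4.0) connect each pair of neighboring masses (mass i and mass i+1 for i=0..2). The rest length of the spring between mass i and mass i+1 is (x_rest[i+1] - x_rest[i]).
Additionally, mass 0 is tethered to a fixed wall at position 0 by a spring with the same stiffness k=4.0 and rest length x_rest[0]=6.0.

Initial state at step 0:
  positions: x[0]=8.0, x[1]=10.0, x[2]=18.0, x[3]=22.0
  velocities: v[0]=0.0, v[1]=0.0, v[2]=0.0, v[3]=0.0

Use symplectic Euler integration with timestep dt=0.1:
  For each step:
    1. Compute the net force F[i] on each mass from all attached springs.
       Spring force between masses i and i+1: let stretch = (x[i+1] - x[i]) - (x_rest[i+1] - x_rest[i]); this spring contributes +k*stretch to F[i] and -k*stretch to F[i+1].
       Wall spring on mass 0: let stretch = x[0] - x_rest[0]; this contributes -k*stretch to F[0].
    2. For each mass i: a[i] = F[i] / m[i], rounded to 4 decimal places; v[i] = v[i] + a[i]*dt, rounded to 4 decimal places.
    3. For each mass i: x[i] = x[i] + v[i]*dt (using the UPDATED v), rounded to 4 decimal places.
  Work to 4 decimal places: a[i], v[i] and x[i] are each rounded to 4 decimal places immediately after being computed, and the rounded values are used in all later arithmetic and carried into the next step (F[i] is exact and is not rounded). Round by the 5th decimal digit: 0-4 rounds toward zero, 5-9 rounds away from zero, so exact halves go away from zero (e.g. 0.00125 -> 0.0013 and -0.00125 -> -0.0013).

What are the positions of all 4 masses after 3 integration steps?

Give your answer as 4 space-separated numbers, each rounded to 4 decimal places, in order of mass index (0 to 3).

Step 0: x=[8.0000 10.0000 18.0000 22.0000] v=[0.0000 0.0000 0.0000 0.0000]
Step 1: x=[7.7600 10.2400 17.8400 22.0800] v=[-2.4000 2.4000 -1.6000 0.8000]
Step 2: x=[7.3088 10.6848 17.5456 22.2304] v=[-4.5120 4.4480 -2.9440 1.5040]
Step 3: x=[6.7003 11.2690 17.1642 22.4334] v=[-6.0851 5.8419 -3.8144 2.0301]

Answer: 6.7003 11.2690 17.1642 22.4334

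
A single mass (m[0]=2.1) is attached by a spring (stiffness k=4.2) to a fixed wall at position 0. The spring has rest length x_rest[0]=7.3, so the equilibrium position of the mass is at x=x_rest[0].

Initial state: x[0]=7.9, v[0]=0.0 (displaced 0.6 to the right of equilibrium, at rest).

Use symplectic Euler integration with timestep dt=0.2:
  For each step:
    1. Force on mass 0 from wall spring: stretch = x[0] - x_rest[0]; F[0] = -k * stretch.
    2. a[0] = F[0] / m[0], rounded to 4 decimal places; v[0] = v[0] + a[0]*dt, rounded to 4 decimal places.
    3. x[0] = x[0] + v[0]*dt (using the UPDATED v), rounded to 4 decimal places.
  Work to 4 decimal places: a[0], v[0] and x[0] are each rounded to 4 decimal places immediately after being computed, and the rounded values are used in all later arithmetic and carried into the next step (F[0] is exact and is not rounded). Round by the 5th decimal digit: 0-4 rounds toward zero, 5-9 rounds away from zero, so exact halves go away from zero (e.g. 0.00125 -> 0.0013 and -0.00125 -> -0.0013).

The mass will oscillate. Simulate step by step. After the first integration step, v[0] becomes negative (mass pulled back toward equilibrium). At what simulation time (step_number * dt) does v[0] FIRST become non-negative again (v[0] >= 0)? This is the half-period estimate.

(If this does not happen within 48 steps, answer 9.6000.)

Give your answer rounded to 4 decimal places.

Step 0: x=[7.9000] v=[0.0000]
Step 1: x=[7.8520] v=[-0.2400]
Step 2: x=[7.7598] v=[-0.4608]
Step 3: x=[7.6309] v=[-0.6447]
Step 4: x=[7.4755] v=[-0.7771]
Step 5: x=[7.3060] v=[-0.8473]
Step 6: x=[7.1361] v=[-0.8497]
Step 7: x=[6.9793] v=[-0.7841]
Step 8: x=[6.8481] v=[-0.6558]
Step 9: x=[6.7531] v=[-0.4750]
Step 10: x=[6.7019] v=[-0.2562]
Step 11: x=[6.6985] v=[-0.0170]
Step 12: x=[6.7432] v=[0.2236]
First v>=0 after going negative at step 12, time=2.4000

Answer: 2.4000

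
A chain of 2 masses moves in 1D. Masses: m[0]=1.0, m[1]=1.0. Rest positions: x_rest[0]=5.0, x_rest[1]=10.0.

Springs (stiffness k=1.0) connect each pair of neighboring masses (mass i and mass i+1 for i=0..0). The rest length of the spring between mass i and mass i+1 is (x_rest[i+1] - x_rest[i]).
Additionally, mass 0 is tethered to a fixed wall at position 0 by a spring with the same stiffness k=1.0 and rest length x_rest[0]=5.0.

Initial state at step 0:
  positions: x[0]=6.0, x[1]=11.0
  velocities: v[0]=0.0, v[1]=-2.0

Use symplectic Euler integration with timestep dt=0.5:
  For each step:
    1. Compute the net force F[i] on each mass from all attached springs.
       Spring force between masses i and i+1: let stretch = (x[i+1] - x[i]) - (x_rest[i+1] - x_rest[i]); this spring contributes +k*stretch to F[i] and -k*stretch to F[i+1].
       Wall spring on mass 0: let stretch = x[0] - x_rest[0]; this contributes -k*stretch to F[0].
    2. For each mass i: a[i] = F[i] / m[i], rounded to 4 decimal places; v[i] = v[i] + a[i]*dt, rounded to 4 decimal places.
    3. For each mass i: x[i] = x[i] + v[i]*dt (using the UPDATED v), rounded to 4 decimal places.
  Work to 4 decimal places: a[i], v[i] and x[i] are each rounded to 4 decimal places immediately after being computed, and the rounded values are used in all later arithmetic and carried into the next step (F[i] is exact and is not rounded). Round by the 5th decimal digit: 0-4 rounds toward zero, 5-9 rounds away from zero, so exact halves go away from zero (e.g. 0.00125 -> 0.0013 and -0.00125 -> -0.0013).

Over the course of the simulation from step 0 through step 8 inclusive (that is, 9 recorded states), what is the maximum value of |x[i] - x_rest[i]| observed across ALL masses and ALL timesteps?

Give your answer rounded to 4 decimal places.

Answer: 2.7911

Derivation:
Step 0: x=[6.0000 11.0000] v=[0.0000 -2.0000]
Step 1: x=[5.7500 10.0000] v=[-0.5000 -2.0000]
Step 2: x=[5.1250 9.1875] v=[-1.2500 -1.6250]
Step 3: x=[4.2344 8.6094] v=[-1.7813 -1.1563]
Step 4: x=[3.3789 8.1875] v=[-1.7110 -0.8438]
Step 5: x=[2.8808 7.8135] v=[-0.9962 -0.7481]
Step 6: x=[2.8957 7.4563] v=[0.0298 -0.7145]
Step 7: x=[3.3269 7.2089] v=[0.8623 -0.4948]
Step 8: x=[3.8969 7.2410] v=[1.1399 0.0642]
Max displacement = 2.7911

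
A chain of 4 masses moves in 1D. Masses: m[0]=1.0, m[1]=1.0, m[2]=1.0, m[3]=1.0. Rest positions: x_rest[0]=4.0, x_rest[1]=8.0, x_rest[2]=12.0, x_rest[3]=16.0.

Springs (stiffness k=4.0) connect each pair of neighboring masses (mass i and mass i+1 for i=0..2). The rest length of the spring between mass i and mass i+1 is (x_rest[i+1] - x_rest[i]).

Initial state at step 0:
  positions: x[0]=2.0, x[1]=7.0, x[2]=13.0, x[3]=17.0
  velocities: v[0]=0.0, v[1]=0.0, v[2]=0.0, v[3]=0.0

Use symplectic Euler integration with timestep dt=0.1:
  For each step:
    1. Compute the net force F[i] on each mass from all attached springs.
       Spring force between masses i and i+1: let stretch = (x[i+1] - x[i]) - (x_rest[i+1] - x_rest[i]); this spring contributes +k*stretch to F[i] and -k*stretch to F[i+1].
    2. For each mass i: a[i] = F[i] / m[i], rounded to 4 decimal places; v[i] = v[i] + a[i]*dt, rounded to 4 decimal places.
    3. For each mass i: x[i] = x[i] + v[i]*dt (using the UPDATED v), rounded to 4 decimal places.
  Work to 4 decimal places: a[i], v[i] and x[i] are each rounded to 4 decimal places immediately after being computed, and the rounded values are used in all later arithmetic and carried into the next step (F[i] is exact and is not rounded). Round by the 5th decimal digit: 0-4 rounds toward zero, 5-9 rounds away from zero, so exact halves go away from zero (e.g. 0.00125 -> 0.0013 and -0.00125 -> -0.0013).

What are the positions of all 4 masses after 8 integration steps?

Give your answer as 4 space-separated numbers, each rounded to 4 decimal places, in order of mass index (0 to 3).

Answer: 3.3676 7.7106 11.4129 16.5091

Derivation:
Step 0: x=[2.0000 7.0000 13.0000 17.0000] v=[0.0000 0.0000 0.0000 0.0000]
Step 1: x=[2.0400 7.0400 12.9200 17.0000] v=[0.4000 0.4000 -0.8000 0.0000]
Step 2: x=[2.1200 7.1152 12.7680 16.9968] v=[0.8000 0.7520 -1.5200 -0.0320]
Step 3: x=[2.2398 7.2167 12.5590 16.9845] v=[1.1981 1.0150 -2.0896 -0.1235]
Step 4: x=[2.3987 7.3328 12.3134 16.9551] v=[1.5889 1.1612 -2.4563 -0.2937]
Step 5: x=[2.5950 7.4508 12.0542 16.9001] v=[1.9625 1.1798 -2.5919 -0.5504]
Step 6: x=[2.8255 7.5587 11.8047 16.8112] v=[2.3048 1.0788 -2.4949 -0.8888]
Step 7: x=[3.0853 7.6471 11.5856 16.6821] v=[2.5981 0.8839 -2.1907 -1.2914]
Step 8: x=[3.3676 7.7106 11.4129 16.5091] v=[2.8228 0.6346 -1.7275 -1.7300]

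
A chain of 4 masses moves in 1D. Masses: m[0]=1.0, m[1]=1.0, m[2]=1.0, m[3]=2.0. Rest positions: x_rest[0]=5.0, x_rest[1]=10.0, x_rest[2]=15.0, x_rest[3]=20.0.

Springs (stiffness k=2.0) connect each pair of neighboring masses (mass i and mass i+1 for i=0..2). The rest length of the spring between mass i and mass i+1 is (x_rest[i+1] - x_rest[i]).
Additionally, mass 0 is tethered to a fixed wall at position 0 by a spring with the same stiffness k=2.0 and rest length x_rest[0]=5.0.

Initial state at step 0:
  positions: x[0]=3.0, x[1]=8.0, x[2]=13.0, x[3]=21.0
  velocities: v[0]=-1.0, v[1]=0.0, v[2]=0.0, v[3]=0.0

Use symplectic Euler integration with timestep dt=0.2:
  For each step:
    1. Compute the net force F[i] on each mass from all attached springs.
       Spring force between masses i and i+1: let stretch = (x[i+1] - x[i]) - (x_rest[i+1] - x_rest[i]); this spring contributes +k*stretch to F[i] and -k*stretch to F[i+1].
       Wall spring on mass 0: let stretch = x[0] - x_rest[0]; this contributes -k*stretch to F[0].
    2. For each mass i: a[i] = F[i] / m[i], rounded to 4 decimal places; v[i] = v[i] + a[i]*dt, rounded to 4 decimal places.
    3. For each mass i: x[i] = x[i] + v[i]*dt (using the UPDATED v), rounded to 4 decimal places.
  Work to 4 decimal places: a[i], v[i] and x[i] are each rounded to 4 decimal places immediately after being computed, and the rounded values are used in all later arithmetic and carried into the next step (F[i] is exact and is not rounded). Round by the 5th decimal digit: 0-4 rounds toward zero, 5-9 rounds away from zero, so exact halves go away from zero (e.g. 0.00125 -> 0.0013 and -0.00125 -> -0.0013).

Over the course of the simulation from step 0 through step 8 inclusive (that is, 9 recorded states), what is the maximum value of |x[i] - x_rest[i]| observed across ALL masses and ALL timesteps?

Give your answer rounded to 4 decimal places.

Answer: 2.0400

Derivation:
Step 0: x=[3.0000 8.0000 13.0000 21.0000] v=[-1.0000 0.0000 0.0000 0.0000]
Step 1: x=[2.9600 8.0000 13.2400 20.8800] v=[-0.2000 0.0000 1.2000 -0.6000]
Step 2: x=[3.0864 8.0160 13.6720 20.6544] v=[0.6320 0.0800 2.1600 -1.1280]
Step 3: x=[3.3603 8.0901 14.2101 20.3495] v=[1.3693 0.3706 2.6906 -1.5245]
Step 4: x=[3.7437 8.2754 14.7498 19.9990] v=[1.9171 0.9267 2.6984 -1.7524]
Step 5: x=[4.1902 8.6162 15.1915 19.6386] v=[2.2323 1.7038 2.2083 -1.8022]
Step 6: x=[4.6555 9.1289 15.4629 19.3003] v=[2.3266 2.5635 1.3570 -1.6916]
Step 7: x=[5.1063 9.7904 15.5346 19.0085] v=[2.2538 3.3077 0.3584 -1.4591]
Step 8: x=[5.5233 10.5367 15.4247 18.7777] v=[2.0849 3.7317 -0.5497 -1.1539]
Max displacement = 2.0400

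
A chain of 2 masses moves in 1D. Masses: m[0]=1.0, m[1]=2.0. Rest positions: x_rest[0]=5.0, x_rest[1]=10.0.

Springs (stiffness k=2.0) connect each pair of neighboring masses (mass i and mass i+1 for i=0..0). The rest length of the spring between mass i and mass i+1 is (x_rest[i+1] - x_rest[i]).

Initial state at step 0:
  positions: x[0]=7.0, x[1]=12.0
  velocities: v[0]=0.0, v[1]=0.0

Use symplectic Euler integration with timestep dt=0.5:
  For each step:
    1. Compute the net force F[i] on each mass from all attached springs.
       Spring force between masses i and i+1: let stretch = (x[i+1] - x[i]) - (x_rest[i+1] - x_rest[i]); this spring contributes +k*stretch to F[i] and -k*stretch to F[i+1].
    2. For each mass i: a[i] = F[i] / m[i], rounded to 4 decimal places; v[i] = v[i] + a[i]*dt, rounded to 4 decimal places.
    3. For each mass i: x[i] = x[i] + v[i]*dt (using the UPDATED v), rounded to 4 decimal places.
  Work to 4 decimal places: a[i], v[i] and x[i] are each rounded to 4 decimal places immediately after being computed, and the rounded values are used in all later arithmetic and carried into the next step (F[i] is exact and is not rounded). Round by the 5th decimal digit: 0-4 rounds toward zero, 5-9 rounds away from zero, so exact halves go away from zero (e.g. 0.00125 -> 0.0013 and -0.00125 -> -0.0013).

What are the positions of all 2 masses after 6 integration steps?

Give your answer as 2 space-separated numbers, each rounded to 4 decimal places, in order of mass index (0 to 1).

Answer: 7.0000 12.0000

Derivation:
Step 0: x=[7.0000 12.0000] v=[0.0000 0.0000]
Step 1: x=[7.0000 12.0000] v=[0.0000 0.0000]
Step 2: x=[7.0000 12.0000] v=[0.0000 0.0000]
Step 3: x=[7.0000 12.0000] v=[0.0000 0.0000]
Step 4: x=[7.0000 12.0000] v=[0.0000 0.0000]
Step 5: x=[7.0000 12.0000] v=[0.0000 0.0000]
Step 6: x=[7.0000 12.0000] v=[0.0000 0.0000]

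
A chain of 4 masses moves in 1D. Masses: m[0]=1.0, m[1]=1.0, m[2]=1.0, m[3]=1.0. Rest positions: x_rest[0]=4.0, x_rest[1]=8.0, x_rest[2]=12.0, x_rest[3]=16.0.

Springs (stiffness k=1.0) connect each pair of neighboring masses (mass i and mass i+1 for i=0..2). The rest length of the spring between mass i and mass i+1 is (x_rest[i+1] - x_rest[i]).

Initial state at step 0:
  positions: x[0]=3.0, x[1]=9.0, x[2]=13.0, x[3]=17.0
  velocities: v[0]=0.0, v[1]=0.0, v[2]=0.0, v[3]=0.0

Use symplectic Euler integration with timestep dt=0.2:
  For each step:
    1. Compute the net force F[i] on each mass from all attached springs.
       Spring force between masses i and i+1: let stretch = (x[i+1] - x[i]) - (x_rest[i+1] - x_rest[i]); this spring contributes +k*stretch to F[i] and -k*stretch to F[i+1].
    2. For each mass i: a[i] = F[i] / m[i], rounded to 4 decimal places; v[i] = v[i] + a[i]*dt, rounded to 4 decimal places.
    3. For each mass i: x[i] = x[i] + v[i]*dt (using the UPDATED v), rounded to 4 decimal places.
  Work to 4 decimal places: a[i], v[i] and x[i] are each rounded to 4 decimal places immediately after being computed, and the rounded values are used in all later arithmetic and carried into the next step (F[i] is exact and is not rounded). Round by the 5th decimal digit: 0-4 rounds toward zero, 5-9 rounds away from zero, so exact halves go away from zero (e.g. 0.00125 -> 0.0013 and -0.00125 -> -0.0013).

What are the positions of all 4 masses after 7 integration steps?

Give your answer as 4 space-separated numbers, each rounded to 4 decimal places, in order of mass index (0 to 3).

Step 0: x=[3.0000 9.0000 13.0000 17.0000] v=[0.0000 0.0000 0.0000 0.0000]
Step 1: x=[3.0800 8.9200 13.0000 17.0000] v=[0.4000 -0.4000 0.0000 0.0000]
Step 2: x=[3.2336 8.7696 12.9968 17.0000] v=[0.7680 -0.7520 -0.0160 0.0000]
Step 3: x=[3.4486 8.5668 12.9846 16.9999] v=[1.0752 -1.0138 -0.0608 -0.0006]
Step 4: x=[3.7084 8.3360 12.9563 16.9992] v=[1.2988 -1.1539 -0.1413 -0.0037]
Step 5: x=[3.9933 8.1049 12.9049 16.9967] v=[1.4243 -1.1554 -0.2568 -0.0123]
Step 6: x=[4.2826 7.9014 12.8252 16.9906] v=[1.4466 -1.0177 -0.3984 -0.0307]
Step 7: x=[4.5567 7.7501 12.7152 16.9778] v=[1.3704 -0.7567 -0.5501 -0.0638]

Answer: 4.5567 7.7501 12.7152 16.9778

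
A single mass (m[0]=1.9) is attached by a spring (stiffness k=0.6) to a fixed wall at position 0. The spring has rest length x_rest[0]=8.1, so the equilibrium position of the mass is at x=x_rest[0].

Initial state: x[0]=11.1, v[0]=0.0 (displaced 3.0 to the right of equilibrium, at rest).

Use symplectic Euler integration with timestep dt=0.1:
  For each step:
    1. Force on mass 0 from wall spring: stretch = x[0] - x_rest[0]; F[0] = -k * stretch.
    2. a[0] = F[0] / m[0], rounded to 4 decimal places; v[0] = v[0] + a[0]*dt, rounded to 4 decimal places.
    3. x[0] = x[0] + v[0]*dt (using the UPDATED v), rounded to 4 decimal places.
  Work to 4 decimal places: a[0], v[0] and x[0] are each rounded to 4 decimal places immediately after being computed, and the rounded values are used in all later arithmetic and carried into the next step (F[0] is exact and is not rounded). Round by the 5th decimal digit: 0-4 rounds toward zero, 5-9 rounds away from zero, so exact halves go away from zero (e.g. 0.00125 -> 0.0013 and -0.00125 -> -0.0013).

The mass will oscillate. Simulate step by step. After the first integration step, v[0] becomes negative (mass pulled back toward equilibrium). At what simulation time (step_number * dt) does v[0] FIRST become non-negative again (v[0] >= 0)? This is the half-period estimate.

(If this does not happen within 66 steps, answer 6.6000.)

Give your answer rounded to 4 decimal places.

Step 0: x=[11.1000] v=[0.0000]
Step 1: x=[11.0905] v=[-0.0947]
Step 2: x=[11.0716] v=[-0.1891]
Step 3: x=[11.0433] v=[-0.2829]
Step 4: x=[11.0057] v=[-0.3759]
Step 5: x=[10.9589] v=[-0.4677]
Step 6: x=[10.9031] v=[-0.5580]
Step 7: x=[10.8385] v=[-0.6465]
Step 8: x=[10.7652] v=[-0.7330]
Step 9: x=[10.6835] v=[-0.8172]
Step 10: x=[10.5936] v=[-0.8988]
Step 11: x=[10.4958] v=[-0.9776]
Step 12: x=[10.3905] v=[-1.0533]
Step 13: x=[10.2779] v=[-1.1256]
Step 14: x=[10.1585] v=[-1.1944]
Step 15: x=[10.0326] v=[-1.2594]
Step 16: x=[9.9006] v=[-1.3204]
Step 17: x=[9.7629] v=[-1.3773]
Step 18: x=[9.6199] v=[-1.4298]
Step 19: x=[9.4721] v=[-1.4778]
Step 20: x=[9.3200] v=[-1.5211]
Step 21: x=[9.1640] v=[-1.5596]
Step 22: x=[9.0047] v=[-1.5932]
Step 23: x=[8.8425] v=[-1.6218]
Step 24: x=[8.6780] v=[-1.6453]
Step 25: x=[8.5116] v=[-1.6636]
Step 26: x=[8.3439] v=[-1.6766]
Step 27: x=[8.1755] v=[-1.6843]
Step 28: x=[8.0068] v=[-1.6867]
Step 29: x=[7.8384] v=[-1.6838]
Step 30: x=[7.6709] v=[-1.6755]
Step 31: x=[7.5047] v=[-1.6620]
Step 32: x=[7.3404] v=[-1.6432]
Step 33: x=[7.1785] v=[-1.6192]
Step 34: x=[7.0195] v=[-1.5901]
Step 35: x=[6.8639] v=[-1.5560]
Step 36: x=[6.7122] v=[-1.5170]
Step 37: x=[6.5649] v=[-1.4732]
Step 38: x=[6.4224] v=[-1.4247]
Step 39: x=[6.2852] v=[-1.3717]
Step 40: x=[6.1538] v=[-1.3144]
Step 41: x=[6.0285] v=[-1.2529]
Step 42: x=[5.9098] v=[-1.1875]
Step 43: x=[5.7980] v=[-1.1183]
Step 44: x=[5.6934] v=[-1.0456]
Step 45: x=[5.5964] v=[-0.9696]
Step 46: x=[5.5074] v=[-0.8905]
Step 47: x=[5.4265] v=[-0.8086]
Step 48: x=[5.3541] v=[-0.7242]
Step 49: x=[5.2904] v=[-0.6375]
Step 50: x=[5.2355] v=[-0.5488]
Step 51: x=[5.1897] v=[-0.4583]
Step 52: x=[5.1531] v=[-0.3664]
Step 53: x=[5.1258] v=[-0.2733]
Step 54: x=[5.1079] v=[-0.1794]
Step 55: x=[5.0994] v=[-0.0849]
Step 56: x=[5.1004] v=[0.0099]
First v>=0 after going negative at step 56, time=5.6000

Answer: 5.6000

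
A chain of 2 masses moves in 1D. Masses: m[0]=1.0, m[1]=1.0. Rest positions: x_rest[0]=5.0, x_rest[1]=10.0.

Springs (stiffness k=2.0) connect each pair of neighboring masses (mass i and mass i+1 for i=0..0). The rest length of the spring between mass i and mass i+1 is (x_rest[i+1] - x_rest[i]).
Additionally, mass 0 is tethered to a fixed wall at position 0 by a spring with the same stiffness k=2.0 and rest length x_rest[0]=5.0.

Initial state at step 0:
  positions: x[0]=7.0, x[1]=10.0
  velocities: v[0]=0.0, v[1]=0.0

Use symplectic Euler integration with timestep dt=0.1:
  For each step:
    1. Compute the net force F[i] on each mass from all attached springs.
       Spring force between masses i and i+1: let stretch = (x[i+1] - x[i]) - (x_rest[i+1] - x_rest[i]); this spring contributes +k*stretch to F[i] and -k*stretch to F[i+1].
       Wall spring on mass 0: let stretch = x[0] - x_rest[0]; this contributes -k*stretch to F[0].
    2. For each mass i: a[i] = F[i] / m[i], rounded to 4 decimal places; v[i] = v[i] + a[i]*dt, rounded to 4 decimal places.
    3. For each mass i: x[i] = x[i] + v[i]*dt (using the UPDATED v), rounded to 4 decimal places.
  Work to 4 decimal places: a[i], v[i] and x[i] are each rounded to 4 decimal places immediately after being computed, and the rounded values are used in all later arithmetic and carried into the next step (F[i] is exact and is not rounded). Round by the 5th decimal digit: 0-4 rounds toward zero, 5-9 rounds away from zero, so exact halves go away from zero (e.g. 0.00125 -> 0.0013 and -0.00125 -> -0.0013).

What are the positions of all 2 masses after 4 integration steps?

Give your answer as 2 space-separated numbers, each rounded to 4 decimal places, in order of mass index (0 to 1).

Step 0: x=[7.0000 10.0000] v=[0.0000 0.0000]
Step 1: x=[6.9200 10.0400] v=[-0.8000 0.4000]
Step 2: x=[6.7640 10.1176] v=[-1.5600 0.7760]
Step 3: x=[6.5398 10.2281] v=[-2.2421 1.1053]
Step 4: x=[6.2586 10.3649] v=[-2.8124 1.3676]

Answer: 6.2586 10.3649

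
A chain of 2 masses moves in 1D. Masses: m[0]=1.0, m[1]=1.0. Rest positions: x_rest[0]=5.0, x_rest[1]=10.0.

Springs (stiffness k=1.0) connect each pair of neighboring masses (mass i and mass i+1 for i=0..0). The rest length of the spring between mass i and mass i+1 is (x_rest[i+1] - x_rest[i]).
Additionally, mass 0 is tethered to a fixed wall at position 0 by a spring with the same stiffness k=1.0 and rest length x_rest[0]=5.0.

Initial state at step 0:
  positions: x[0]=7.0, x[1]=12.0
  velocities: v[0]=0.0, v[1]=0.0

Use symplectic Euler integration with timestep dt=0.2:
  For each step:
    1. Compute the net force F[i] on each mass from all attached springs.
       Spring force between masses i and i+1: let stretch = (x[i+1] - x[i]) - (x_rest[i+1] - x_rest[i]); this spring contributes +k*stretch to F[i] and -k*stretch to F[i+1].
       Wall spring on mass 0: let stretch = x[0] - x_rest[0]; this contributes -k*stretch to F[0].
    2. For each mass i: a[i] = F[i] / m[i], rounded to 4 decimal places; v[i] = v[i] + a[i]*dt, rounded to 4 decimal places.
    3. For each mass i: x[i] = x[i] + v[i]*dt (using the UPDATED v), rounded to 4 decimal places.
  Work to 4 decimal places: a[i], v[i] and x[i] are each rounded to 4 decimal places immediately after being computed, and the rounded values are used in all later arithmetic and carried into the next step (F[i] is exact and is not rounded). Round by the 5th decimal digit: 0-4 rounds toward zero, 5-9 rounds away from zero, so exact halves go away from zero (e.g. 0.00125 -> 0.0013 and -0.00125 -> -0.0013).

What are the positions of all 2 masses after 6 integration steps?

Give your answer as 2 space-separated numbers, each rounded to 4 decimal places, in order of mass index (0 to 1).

Answer: 5.7172 11.8065

Derivation:
Step 0: x=[7.0000 12.0000] v=[0.0000 0.0000]
Step 1: x=[6.9200 12.0000] v=[-0.4000 0.0000]
Step 2: x=[6.7664 11.9968] v=[-0.7680 -0.0160]
Step 3: x=[6.5514 11.9844] v=[-1.0752 -0.0621]
Step 4: x=[6.2916 11.9547] v=[-1.2989 -0.1487]
Step 5: x=[6.0067 11.8984] v=[-1.4246 -0.2813]
Step 6: x=[5.7172 11.8065] v=[-1.4476 -0.4596]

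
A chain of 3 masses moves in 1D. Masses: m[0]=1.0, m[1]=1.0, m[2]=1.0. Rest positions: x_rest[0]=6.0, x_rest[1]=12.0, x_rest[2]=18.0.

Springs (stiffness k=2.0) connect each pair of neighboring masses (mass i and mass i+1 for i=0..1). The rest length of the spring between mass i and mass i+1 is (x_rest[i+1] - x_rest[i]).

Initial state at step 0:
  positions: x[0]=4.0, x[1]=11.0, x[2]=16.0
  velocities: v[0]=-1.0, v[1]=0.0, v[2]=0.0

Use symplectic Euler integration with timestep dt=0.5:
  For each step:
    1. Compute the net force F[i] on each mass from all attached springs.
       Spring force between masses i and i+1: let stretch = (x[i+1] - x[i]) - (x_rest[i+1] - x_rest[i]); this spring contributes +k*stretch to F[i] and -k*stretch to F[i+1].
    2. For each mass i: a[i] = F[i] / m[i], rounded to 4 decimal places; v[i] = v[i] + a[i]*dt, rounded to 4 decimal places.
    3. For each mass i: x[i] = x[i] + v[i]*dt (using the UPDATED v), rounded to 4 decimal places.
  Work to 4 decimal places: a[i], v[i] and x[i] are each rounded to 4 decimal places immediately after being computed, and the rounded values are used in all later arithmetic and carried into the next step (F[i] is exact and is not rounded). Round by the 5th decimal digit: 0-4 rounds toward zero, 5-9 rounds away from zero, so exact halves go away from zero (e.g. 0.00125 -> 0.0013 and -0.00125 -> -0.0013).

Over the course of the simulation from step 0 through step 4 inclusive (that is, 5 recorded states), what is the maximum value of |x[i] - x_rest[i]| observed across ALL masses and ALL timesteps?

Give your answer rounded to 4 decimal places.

Answer: 2.7500

Derivation:
Step 0: x=[4.0000 11.0000 16.0000] v=[-1.0000 0.0000 0.0000]
Step 1: x=[4.0000 10.0000 16.5000] v=[0.0000 -2.0000 1.0000]
Step 2: x=[4.0000 9.2500 16.7500] v=[0.0000 -1.5000 0.5000]
Step 3: x=[3.6250 9.6250 16.2500] v=[-0.7500 0.7500 -1.0000]
Step 4: x=[3.2500 10.3125 15.4375] v=[-0.7500 1.3750 -1.6250]
Max displacement = 2.7500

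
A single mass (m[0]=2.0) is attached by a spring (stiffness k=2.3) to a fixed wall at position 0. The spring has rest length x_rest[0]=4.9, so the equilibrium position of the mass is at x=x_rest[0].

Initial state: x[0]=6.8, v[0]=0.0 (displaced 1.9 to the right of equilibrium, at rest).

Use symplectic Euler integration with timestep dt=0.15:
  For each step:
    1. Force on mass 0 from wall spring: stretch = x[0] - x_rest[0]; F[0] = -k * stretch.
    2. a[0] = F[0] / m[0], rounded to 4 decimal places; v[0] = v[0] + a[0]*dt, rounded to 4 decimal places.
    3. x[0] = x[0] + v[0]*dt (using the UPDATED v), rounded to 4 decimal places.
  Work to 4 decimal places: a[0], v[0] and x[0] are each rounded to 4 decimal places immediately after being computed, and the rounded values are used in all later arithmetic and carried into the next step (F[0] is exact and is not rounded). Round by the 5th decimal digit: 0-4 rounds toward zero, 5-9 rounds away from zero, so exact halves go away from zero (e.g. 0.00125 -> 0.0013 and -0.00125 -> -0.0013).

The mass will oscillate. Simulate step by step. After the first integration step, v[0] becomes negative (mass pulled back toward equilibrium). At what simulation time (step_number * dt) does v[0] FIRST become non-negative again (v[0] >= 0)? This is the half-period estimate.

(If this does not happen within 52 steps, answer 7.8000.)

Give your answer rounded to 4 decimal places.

Step 0: x=[6.8000] v=[0.0000]
Step 1: x=[6.7508] v=[-0.3278]
Step 2: x=[6.6537] v=[-0.6471]
Step 3: x=[6.5113] v=[-0.9496]
Step 4: x=[6.3272] v=[-1.2276]
Step 5: x=[6.1061] v=[-1.4738]
Step 6: x=[5.8538] v=[-1.6819]
Step 7: x=[5.5768] v=[-1.8464]
Step 8: x=[5.2823] v=[-1.9631]
Step 9: x=[4.9780] v=[-2.0290]
Step 10: x=[4.6716] v=[-2.0425]
Step 11: x=[4.3711] v=[-2.0031]
Step 12: x=[4.0843] v=[-1.9119]
Step 13: x=[3.8186] v=[-1.7712]
Step 14: x=[3.5809] v=[-1.5847]
Step 15: x=[3.3773] v=[-1.3572]
Step 16: x=[3.2131] v=[-1.0945]
Step 17: x=[3.0926] v=[-0.8035]
Step 18: x=[3.0188] v=[-0.4917]
Step 19: x=[2.9937] v=[-0.1672]
Step 20: x=[3.0179] v=[0.1616]
First v>=0 after going negative at step 20, time=3.0000

Answer: 3.0000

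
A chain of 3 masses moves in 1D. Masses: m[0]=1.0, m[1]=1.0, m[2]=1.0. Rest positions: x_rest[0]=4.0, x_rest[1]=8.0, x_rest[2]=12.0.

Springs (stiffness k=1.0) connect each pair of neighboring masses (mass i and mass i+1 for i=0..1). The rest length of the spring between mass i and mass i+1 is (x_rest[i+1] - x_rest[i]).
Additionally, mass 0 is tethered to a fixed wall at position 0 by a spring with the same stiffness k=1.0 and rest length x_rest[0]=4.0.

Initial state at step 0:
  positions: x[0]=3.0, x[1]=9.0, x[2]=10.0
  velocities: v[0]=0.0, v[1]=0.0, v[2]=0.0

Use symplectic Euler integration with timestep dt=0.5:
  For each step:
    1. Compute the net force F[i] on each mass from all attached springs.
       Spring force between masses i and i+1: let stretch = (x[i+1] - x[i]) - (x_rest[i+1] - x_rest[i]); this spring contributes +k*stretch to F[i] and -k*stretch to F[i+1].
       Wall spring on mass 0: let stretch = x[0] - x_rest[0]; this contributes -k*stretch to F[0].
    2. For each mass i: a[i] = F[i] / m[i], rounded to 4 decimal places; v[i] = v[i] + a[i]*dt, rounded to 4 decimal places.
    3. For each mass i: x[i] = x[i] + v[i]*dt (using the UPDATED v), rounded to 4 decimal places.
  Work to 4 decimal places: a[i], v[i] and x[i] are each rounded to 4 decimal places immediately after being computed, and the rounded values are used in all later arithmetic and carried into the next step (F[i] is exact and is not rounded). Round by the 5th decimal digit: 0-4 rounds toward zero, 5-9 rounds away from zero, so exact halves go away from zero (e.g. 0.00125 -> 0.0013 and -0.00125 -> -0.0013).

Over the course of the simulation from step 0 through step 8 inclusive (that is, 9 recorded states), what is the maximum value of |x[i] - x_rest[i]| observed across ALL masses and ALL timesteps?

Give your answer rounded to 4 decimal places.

Step 0: x=[3.0000 9.0000 10.0000] v=[0.0000 0.0000 0.0000]
Step 1: x=[3.7500 7.7500 10.7500] v=[1.5000 -2.5000 1.5000]
Step 2: x=[4.5625 6.2500 11.7500] v=[1.6250 -3.0000 2.0000]
Step 3: x=[4.6563 5.7031 12.3750] v=[0.1875 -1.0938 1.2500]
Step 4: x=[3.8477 6.5625 12.3320] v=[-1.6173 1.7188 -0.0860]
Step 5: x=[2.7558 8.1856 11.8466] v=[-2.1838 3.2462 -0.9708]
Step 6: x=[2.3324 9.3665 11.4460] v=[-0.8468 2.3618 -0.8013]
Step 7: x=[3.0845 9.3088 11.5255] v=[1.5041 -0.1155 0.1590]
Step 8: x=[4.6215 8.2492 12.0509] v=[3.0740 -2.1193 1.0507]
Max displacement = 2.2969

Answer: 2.2969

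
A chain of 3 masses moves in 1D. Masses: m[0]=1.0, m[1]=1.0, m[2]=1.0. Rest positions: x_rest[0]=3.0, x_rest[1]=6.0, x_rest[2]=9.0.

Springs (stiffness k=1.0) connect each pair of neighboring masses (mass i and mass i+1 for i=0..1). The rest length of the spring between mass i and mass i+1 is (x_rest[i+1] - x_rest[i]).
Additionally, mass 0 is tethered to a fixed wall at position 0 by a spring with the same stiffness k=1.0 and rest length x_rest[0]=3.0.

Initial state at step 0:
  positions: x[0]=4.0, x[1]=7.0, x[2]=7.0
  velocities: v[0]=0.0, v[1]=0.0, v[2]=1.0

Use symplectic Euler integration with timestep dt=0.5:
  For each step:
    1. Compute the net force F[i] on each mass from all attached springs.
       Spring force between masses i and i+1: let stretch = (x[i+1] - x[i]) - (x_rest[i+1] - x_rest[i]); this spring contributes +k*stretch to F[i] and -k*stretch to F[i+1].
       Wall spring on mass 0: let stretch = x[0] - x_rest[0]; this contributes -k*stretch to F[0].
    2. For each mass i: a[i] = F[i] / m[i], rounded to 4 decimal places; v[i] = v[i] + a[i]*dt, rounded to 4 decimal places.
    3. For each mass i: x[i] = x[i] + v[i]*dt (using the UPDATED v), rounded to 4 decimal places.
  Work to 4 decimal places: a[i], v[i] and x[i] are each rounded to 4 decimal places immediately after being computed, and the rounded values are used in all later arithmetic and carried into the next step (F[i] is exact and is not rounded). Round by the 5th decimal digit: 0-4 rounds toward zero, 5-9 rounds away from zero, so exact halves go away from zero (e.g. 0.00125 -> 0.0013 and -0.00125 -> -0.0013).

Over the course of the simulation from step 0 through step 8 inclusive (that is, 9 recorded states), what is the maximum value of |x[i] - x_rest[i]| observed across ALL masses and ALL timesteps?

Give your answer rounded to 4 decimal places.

Step 0: x=[4.0000 7.0000 7.0000] v=[0.0000 0.0000 1.0000]
Step 1: x=[3.7500 6.2500 8.2500] v=[-0.5000 -1.5000 2.5000]
Step 2: x=[3.1875 5.3750 9.7500] v=[-1.1250 -1.7500 3.0000]
Step 3: x=[2.3750 5.0469 10.9063] v=[-1.6250 -0.6563 2.3125]
Step 4: x=[1.6367 5.5157 11.3477] v=[-1.4766 0.9375 0.8828]
Step 5: x=[1.4590 6.4727 11.0811] v=[-0.3555 1.9140 -0.5332]
Step 6: x=[2.1700 7.3284 10.4124] v=[1.4219 1.7114 -1.3374]
Step 7: x=[3.6281 7.6655 9.7227] v=[2.9161 0.6742 -1.3794]
Step 8: x=[5.1885 7.5076 9.2687] v=[3.1208 -0.3159 -0.9080]
Max displacement = 2.3477

Answer: 2.3477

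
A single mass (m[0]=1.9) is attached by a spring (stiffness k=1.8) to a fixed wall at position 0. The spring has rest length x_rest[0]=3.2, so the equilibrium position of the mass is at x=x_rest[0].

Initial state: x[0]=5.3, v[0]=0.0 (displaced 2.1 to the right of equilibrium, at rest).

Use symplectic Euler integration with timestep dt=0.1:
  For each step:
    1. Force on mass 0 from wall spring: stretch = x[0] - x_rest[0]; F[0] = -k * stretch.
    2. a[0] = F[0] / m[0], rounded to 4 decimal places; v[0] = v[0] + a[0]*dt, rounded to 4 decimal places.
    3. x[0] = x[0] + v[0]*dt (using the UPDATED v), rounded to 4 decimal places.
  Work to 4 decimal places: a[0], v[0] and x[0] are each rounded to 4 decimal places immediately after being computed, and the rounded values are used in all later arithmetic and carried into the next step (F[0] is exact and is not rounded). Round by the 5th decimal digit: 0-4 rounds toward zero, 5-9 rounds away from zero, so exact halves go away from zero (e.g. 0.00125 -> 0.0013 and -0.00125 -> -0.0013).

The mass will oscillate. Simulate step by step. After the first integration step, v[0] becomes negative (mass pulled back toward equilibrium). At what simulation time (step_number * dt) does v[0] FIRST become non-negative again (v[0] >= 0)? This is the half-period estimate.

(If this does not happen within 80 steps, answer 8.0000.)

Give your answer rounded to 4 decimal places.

Step 0: x=[5.3000] v=[0.0000]
Step 1: x=[5.2801] v=[-0.1990]
Step 2: x=[5.2405] v=[-0.3961]
Step 3: x=[5.1816] v=[-0.5894]
Step 4: x=[5.1039] v=[-0.7771]
Step 5: x=[5.0082] v=[-0.9575]
Step 6: x=[4.8953] v=[-1.1288]
Step 7: x=[4.7664] v=[-1.2894]
Step 8: x=[4.6226] v=[-1.4378]
Step 9: x=[4.4653] v=[-1.5726]
Step 10: x=[4.2961] v=[-1.6925]
Step 11: x=[4.1165] v=[-1.7963]
Step 12: x=[3.9282] v=[-1.8831]
Step 13: x=[3.7330] v=[-1.9521]
Step 14: x=[3.5327] v=[-2.0026]
Step 15: x=[3.3293] v=[-2.0341]
Step 16: x=[3.1247] v=[-2.0464]
Step 17: x=[2.9208] v=[-2.0393]
Step 18: x=[2.7195] v=[-2.0129]
Step 19: x=[2.5228] v=[-1.9674]
Step 20: x=[2.3325] v=[-1.9032]
Step 21: x=[2.1504] v=[-1.8210]
Step 22: x=[1.9782] v=[-1.7216]
Step 23: x=[1.8176] v=[-1.6059]
Step 24: x=[1.6701] v=[-1.4749]
Step 25: x=[1.5371] v=[-1.3300]
Step 26: x=[1.4199] v=[-1.1725]
Step 27: x=[1.3195] v=[-1.0039]
Step 28: x=[1.2369] v=[-0.8258]
Step 29: x=[1.1729] v=[-0.6398]
Step 30: x=[1.1281] v=[-0.4478]
Step 31: x=[1.1030] v=[-0.2515]
Step 32: x=[1.0977] v=[-0.0528]
Step 33: x=[1.1123] v=[0.1464]
First v>=0 after going negative at step 33, time=3.3000

Answer: 3.3000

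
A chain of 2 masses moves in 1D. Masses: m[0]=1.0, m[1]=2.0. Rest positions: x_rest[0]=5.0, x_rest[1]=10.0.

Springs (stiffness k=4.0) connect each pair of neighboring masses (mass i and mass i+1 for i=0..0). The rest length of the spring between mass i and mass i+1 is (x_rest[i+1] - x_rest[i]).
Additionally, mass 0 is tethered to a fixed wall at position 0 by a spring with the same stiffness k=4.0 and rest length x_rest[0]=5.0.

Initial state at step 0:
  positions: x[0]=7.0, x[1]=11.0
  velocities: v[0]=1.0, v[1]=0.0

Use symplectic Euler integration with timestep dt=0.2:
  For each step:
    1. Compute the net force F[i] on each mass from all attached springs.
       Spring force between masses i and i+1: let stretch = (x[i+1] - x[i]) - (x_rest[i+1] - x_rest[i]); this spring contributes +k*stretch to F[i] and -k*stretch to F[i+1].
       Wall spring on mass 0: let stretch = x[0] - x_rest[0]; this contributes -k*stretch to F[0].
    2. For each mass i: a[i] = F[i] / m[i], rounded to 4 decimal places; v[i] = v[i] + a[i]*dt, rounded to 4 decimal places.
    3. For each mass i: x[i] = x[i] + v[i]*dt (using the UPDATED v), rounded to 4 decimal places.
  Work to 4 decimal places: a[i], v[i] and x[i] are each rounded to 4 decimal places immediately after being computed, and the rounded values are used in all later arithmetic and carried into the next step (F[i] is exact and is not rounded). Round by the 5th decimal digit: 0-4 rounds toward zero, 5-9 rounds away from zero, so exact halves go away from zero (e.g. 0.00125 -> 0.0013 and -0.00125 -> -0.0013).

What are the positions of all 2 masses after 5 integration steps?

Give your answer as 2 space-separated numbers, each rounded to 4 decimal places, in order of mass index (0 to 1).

Step 0: x=[7.0000 11.0000] v=[1.0000 0.0000]
Step 1: x=[6.7200 11.0800] v=[-1.4000 0.4000]
Step 2: x=[6.0624 11.2112] v=[-3.2880 0.6560]
Step 3: x=[5.2586 11.3305] v=[-4.0189 0.5965]
Step 4: x=[4.5849 11.3640] v=[-3.3683 0.1677]
Step 5: x=[4.2623 11.2552] v=[-1.6129 -0.5439]

Answer: 4.2623 11.2552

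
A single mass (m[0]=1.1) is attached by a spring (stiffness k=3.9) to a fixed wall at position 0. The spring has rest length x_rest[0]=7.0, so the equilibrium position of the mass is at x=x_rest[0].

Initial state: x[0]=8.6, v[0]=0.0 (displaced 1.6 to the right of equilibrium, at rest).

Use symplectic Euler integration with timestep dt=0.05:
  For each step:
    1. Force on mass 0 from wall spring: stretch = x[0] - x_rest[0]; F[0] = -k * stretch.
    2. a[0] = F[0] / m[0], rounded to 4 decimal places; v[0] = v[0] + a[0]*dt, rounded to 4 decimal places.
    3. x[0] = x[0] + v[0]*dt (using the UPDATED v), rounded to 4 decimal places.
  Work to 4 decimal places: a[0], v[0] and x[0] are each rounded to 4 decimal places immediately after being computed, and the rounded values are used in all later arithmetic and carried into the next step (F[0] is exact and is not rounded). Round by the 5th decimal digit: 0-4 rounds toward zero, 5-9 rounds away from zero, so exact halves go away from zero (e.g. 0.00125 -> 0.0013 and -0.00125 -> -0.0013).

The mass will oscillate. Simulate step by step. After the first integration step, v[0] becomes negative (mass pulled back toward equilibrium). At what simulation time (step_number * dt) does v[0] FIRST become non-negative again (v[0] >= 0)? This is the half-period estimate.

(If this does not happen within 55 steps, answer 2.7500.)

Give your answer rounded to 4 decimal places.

Answer: 1.7000

Derivation:
Step 0: x=[8.6000] v=[0.0000]
Step 1: x=[8.5858] v=[-0.2836]
Step 2: x=[8.5576] v=[-0.5647]
Step 3: x=[8.5156] v=[-0.8408]
Step 4: x=[8.4601] v=[-1.1095]
Step 5: x=[8.3917] v=[-1.3683]
Step 6: x=[8.3110] v=[-1.6150]
Step 7: x=[8.2186] v=[-1.8474]
Step 8: x=[8.1154] v=[-2.0634]
Step 9: x=[8.0023] v=[-2.2611]
Step 10: x=[7.8804] v=[-2.4388]
Step 11: x=[7.7507] v=[-2.5949]
Step 12: x=[7.6143] v=[-2.7280]
Step 13: x=[7.4725] v=[-2.8369]
Step 14: x=[7.3265] v=[-2.9207]
Step 15: x=[7.1776] v=[-2.9786]
Step 16: x=[7.0271] v=[-3.0101]
Step 17: x=[6.8764] v=[-3.0149]
Step 18: x=[6.7268] v=[-2.9930]
Step 19: x=[6.5796] v=[-2.9446]
Step 20: x=[6.4361] v=[-2.8701]
Step 21: x=[6.2976] v=[-2.7701]
Step 22: x=[6.1653] v=[-2.6456]
Step 23: x=[6.0404] v=[-2.4976]
Step 24: x=[5.9240] v=[-2.3275]
Step 25: x=[5.8172] v=[-2.1368]
Step 26: x=[5.7208] v=[-1.9271]
Step 27: x=[5.6358] v=[-1.7003]
Step 28: x=[5.5629] v=[-1.4585]
Step 29: x=[5.5027] v=[-1.2037]
Step 30: x=[5.4558] v=[-0.9383]
Step 31: x=[5.4226] v=[-0.6646]
Step 32: x=[5.4034] v=[-0.3850]
Step 33: x=[5.3983] v=[-0.1020]
Step 34: x=[5.4074] v=[0.1819]
First v>=0 after going negative at step 34, time=1.7000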